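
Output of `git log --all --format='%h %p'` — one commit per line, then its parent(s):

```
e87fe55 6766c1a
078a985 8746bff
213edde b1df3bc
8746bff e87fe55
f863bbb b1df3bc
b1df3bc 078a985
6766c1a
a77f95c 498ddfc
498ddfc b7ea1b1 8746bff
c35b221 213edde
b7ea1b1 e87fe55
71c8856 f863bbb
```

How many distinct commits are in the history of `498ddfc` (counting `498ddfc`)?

5

Walking parent pointers from 498ddfc: reachable set = {498ddfc, 6766c1a, 8746bff, b7ea1b1, e87fe55}.
That is 5 commits.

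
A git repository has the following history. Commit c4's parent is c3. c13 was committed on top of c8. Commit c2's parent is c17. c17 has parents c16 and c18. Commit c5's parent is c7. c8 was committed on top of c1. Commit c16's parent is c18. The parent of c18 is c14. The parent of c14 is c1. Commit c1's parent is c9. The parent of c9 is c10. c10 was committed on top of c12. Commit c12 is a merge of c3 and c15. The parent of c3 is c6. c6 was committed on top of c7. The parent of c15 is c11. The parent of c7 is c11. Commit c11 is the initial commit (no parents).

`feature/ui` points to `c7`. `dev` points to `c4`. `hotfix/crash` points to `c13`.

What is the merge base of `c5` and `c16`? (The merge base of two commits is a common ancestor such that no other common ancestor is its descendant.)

Ancestors of c5: {c11, c5, c7}.
Ancestors of c16: {c1, c10, c11, c12, c14, c15, c16, c18, c3, c6, c7, c9}.
Common ancestors: {c11, c7}.
Among these, c7 is not an ancestor of any other common ancestor — it is the merge base.

c7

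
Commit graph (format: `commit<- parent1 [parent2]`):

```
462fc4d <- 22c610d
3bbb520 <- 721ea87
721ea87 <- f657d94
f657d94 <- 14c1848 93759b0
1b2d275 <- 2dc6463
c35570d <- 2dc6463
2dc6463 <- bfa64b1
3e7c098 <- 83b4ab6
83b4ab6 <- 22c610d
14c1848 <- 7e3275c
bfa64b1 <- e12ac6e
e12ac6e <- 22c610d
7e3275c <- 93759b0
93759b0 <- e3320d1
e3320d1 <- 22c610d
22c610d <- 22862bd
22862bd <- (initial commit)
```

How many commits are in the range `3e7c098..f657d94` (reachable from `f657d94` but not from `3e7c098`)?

Reachable from f657d94: {14c1848, 22862bd, 22c610d, 7e3275c, 93759b0, e3320d1, f657d94}.
Reachable from 3e7c098: {22862bd, 22c610d, 3e7c098, 83b4ab6}.
In f657d94's history but not 3e7c098's: {14c1848, 7e3275c, 93759b0, e3320d1, f657d94} — 5 commits.

5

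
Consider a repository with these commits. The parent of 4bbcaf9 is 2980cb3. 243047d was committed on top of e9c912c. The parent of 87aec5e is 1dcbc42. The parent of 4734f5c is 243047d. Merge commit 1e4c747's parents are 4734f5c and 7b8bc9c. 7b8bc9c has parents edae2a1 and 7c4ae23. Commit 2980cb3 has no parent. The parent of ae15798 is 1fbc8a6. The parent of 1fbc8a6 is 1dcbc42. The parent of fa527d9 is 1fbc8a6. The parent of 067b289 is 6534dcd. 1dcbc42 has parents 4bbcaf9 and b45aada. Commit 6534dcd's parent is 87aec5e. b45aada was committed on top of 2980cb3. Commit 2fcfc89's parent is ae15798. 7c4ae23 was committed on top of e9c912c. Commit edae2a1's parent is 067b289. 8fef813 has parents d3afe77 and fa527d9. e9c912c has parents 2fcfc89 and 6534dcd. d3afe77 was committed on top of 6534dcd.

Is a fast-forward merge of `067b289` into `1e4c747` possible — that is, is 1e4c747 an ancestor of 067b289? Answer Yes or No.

A fast-forward from 1e4c747 to 067b289 is possible iff 1e4c747 is an ancestor of 067b289.
Ancestors of 067b289: {067b289, 1dcbc42, 2980cb3, 4bbcaf9, 6534dcd, 87aec5e, b45aada}.
1e4c747 is not among them, so fast-forward is not possible.

No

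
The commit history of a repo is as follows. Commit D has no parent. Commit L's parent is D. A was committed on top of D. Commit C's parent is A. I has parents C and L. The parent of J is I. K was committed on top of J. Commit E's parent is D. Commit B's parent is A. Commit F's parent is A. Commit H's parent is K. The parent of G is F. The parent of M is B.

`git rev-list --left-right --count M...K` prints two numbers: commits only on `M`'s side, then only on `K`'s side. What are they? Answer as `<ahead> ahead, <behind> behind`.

Reachable from M: {A, B, D, M}.
Reachable from K: {A, C, D, I, J, K, L}.
Only in M's history (ahead): {B, M} — 2.
Only in K's history (behind): {C, I, J, K, L} — 5.

2 ahead, 5 behind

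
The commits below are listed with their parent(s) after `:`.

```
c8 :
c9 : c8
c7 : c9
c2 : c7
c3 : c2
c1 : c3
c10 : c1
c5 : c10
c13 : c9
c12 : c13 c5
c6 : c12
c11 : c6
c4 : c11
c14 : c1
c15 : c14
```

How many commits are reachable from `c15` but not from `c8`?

7

Reachable from c15: {c1, c14, c15, c2, c3, c7, c8, c9}.
Reachable from c8: {c8}.
In c15's history but not c8's: {c1, c14, c15, c2, c3, c7, c9} — 7 commits.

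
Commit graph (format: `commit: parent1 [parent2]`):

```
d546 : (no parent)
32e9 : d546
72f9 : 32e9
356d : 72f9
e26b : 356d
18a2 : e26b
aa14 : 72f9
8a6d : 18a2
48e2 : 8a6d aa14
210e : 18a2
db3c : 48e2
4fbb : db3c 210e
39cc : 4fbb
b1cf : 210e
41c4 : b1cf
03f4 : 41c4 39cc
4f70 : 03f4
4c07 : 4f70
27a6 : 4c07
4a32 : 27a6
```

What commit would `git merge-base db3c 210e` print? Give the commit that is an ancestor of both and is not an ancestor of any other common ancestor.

Ancestors of db3c: {18a2, 32e9, 356d, 48e2, 72f9, 8a6d, aa14, d546, db3c, e26b}.
Ancestors of 210e: {18a2, 210e, 32e9, 356d, 72f9, d546, e26b}.
Common ancestors: {18a2, 32e9, 356d, 72f9, d546, e26b}.
Among these, 18a2 is not an ancestor of any other common ancestor — it is the merge base.

18a2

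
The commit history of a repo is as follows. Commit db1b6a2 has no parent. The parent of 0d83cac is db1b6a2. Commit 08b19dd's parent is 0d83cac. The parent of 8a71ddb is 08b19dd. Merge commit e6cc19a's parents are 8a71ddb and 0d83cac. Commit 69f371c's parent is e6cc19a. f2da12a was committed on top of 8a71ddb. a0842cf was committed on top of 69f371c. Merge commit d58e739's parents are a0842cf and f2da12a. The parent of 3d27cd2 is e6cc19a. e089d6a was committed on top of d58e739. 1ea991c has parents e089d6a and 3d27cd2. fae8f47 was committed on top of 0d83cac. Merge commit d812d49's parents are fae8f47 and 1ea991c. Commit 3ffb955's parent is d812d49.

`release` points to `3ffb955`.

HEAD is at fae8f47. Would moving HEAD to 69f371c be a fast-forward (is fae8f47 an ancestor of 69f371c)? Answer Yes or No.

No

A fast-forward from fae8f47 to 69f371c is possible iff fae8f47 is an ancestor of 69f371c.
Ancestors of 69f371c: {08b19dd, 0d83cac, 69f371c, 8a71ddb, db1b6a2, e6cc19a}.
fae8f47 is not among them, so fast-forward is not possible.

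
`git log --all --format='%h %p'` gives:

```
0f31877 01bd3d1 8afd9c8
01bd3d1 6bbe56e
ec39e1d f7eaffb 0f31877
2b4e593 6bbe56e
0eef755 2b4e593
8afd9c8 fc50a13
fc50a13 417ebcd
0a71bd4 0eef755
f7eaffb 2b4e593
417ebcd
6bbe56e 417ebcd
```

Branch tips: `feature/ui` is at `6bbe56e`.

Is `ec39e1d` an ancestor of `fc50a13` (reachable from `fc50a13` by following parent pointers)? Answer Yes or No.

No

Ancestors of fc50a13: {417ebcd, fc50a13}.
ec39e1d is not in that set, so it is not an ancestor of fc50a13.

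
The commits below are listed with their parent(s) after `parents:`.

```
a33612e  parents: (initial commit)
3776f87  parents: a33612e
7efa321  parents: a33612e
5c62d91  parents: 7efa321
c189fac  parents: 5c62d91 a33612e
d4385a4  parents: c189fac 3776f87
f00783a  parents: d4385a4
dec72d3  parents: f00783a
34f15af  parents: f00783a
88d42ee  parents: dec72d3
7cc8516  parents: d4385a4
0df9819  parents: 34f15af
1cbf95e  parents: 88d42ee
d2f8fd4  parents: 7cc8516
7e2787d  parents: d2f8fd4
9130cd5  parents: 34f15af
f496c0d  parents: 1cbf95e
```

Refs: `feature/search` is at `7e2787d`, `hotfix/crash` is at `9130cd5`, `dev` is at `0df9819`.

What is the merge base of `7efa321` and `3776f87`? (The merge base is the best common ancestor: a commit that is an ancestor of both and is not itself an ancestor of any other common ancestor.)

Ancestors of 7efa321: {7efa321, a33612e}.
Ancestors of 3776f87: {3776f87, a33612e}.
Common ancestors: {a33612e}.
The only common ancestor is a33612e, so it is the merge base.

a33612e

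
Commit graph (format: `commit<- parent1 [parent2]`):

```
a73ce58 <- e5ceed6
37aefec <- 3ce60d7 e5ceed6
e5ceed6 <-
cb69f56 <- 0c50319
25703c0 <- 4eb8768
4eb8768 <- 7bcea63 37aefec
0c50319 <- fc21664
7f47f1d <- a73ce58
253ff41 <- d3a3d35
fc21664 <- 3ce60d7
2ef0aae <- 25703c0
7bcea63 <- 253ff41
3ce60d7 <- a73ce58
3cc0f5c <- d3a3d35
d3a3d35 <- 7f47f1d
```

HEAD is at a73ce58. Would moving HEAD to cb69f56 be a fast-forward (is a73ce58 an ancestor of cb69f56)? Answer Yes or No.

A fast-forward from a73ce58 to cb69f56 is possible iff a73ce58 is an ancestor of cb69f56.
Ancestors of cb69f56: {0c50319, 3ce60d7, a73ce58, cb69f56, e5ceed6, fc21664}.
a73ce58 is among them, so fast-forward is possible.

Yes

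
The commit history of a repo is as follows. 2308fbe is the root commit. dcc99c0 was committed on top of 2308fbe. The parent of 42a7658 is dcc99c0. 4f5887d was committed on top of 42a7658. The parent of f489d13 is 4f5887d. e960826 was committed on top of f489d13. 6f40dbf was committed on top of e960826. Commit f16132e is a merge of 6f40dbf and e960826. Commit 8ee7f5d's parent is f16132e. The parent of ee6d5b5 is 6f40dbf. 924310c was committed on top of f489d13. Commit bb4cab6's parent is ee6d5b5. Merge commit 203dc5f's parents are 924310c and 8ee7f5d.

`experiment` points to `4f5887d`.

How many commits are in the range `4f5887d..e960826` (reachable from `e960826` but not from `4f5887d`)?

2

Reachable from e960826: {2308fbe, 42a7658, 4f5887d, dcc99c0, e960826, f489d13}.
Reachable from 4f5887d: {2308fbe, 42a7658, 4f5887d, dcc99c0}.
In e960826's history but not 4f5887d's: {e960826, f489d13} — 2 commits.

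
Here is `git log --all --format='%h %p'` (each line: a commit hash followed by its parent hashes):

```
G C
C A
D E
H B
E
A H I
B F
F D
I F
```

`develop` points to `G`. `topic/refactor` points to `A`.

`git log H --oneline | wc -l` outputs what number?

Walking parent pointers from H: reachable set = {B, D, E, F, H}.
That is 5 commits.

5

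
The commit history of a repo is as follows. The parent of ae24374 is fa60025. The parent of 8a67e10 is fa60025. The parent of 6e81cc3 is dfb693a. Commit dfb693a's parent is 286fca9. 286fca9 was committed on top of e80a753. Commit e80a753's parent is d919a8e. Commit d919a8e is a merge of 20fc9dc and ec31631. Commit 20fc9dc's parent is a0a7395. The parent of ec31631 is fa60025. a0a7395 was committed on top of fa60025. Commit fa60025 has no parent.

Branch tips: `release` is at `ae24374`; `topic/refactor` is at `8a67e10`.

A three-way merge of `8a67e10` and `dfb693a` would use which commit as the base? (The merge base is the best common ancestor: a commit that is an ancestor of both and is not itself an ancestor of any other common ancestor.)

Ancestors of 8a67e10: {8a67e10, fa60025}.
Ancestors of dfb693a: {20fc9dc, 286fca9, a0a7395, d919a8e, dfb693a, e80a753, ec31631, fa60025}.
Common ancestors: {fa60025}.
The only common ancestor is fa60025, so it is the merge base.

fa60025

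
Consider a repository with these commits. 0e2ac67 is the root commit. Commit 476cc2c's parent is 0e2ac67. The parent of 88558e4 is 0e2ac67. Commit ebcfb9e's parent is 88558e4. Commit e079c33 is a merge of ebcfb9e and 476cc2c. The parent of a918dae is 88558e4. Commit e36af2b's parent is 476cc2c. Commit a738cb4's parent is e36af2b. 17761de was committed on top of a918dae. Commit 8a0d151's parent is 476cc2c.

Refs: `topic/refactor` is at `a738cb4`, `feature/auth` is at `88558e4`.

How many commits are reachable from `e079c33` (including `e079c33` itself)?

5

Walking parent pointers from e079c33: reachable set = {0e2ac67, 476cc2c, 88558e4, e079c33, ebcfb9e}.
That is 5 commits.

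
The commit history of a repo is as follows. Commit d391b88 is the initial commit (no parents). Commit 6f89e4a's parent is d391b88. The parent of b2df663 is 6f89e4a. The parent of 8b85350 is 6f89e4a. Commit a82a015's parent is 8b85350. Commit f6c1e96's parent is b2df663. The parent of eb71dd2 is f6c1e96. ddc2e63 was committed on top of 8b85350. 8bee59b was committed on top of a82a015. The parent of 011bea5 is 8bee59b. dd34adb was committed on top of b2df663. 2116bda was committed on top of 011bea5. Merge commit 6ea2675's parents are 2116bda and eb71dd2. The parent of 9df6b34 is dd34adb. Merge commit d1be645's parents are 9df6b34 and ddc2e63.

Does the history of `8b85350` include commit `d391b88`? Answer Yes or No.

Ancestors of 8b85350 (commits reachable by following parents): {6f89e4a, 8b85350, d391b88}.
d391b88 is in that set, so it is an ancestor of 8b85350.

Yes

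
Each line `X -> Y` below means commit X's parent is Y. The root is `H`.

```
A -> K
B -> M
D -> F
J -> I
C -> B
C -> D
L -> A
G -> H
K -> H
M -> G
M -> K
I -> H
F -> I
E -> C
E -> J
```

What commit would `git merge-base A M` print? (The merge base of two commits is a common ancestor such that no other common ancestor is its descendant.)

K

Ancestors of A: {A, H, K}.
Ancestors of M: {G, H, K, M}.
Common ancestors: {H, K}.
Among these, K is not an ancestor of any other common ancestor — it is the merge base.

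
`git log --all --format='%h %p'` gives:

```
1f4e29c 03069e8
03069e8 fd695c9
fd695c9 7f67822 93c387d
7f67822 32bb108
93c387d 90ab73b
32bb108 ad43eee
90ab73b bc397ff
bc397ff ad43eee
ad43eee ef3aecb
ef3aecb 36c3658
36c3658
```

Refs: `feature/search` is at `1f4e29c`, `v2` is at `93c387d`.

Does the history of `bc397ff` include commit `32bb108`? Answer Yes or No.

No

Ancestors of bc397ff: {36c3658, ad43eee, bc397ff, ef3aecb}.
32bb108 is not in that set, so it is not an ancestor of bc397ff.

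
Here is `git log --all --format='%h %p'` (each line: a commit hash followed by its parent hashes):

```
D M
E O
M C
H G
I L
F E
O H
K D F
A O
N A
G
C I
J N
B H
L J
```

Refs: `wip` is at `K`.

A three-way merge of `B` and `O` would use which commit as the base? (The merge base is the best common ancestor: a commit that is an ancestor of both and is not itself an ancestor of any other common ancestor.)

Ancestors of B: {B, G, H}.
Ancestors of O: {G, H, O}.
Common ancestors: {G, H}.
Among these, H is not an ancestor of any other common ancestor — it is the merge base.

H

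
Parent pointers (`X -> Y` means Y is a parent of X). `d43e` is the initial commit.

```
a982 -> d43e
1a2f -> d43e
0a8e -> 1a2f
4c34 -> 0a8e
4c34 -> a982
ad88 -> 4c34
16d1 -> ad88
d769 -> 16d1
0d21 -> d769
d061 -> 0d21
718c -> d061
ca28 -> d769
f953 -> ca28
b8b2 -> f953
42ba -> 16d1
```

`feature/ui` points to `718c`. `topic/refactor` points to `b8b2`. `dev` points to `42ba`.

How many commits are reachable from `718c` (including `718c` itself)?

Walking parent pointers from 718c: reachable set = {0a8e, 0d21, 16d1, 1a2f, 4c34, 718c, a982, ad88, d061, d43e, d769}.
That is 11 commits.

11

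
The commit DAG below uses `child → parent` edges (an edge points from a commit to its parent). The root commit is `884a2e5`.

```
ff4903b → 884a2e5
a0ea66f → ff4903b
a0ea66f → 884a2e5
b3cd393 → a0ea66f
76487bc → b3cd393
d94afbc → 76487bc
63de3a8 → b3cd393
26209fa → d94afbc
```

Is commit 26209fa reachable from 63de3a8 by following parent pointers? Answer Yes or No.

No

Ancestors of 63de3a8: {63de3a8, 884a2e5, a0ea66f, b3cd393, ff4903b}.
26209fa is not in that set, so it is not an ancestor of 63de3a8.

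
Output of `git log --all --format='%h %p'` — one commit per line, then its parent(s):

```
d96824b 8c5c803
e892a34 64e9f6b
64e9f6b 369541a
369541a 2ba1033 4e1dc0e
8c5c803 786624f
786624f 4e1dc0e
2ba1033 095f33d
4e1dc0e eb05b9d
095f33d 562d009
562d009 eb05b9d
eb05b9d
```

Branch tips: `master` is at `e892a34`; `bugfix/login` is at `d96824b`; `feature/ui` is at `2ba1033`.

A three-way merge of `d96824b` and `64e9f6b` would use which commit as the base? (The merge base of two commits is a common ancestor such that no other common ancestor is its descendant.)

Ancestors of d96824b: {4e1dc0e, 786624f, 8c5c803, d96824b, eb05b9d}.
Ancestors of 64e9f6b: {095f33d, 2ba1033, 369541a, 4e1dc0e, 562d009, 64e9f6b, eb05b9d}.
Common ancestors: {4e1dc0e, eb05b9d}.
Among these, 4e1dc0e is not an ancestor of any other common ancestor — it is the merge base.

4e1dc0e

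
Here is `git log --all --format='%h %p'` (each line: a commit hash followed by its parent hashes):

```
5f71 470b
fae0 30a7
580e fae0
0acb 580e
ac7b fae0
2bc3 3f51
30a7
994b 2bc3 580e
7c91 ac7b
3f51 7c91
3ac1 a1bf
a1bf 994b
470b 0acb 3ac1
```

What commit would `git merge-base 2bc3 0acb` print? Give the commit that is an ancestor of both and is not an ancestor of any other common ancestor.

Ancestors of 2bc3: {2bc3, 30a7, 3f51, 7c91, ac7b, fae0}.
Ancestors of 0acb: {0acb, 30a7, 580e, fae0}.
Common ancestors: {30a7, fae0}.
Among these, fae0 is not an ancestor of any other common ancestor — it is the merge base.

fae0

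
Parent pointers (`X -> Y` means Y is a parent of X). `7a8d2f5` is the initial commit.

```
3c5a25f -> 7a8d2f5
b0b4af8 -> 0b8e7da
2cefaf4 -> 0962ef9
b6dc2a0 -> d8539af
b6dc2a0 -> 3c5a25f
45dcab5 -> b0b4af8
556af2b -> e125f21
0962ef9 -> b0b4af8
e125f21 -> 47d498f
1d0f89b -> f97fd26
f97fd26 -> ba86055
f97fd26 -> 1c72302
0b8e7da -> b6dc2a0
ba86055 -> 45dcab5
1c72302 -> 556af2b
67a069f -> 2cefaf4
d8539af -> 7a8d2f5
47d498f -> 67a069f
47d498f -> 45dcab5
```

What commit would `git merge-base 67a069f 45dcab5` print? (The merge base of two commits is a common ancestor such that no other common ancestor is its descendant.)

Ancestors of 67a069f: {0962ef9, 0b8e7da, 2cefaf4, 3c5a25f, 67a069f, 7a8d2f5, b0b4af8, b6dc2a0, d8539af}.
Ancestors of 45dcab5: {0b8e7da, 3c5a25f, 45dcab5, 7a8d2f5, b0b4af8, b6dc2a0, d8539af}.
Common ancestors: {0b8e7da, 3c5a25f, 7a8d2f5, b0b4af8, b6dc2a0, d8539af}.
Among these, b0b4af8 is not an ancestor of any other common ancestor — it is the merge base.

b0b4af8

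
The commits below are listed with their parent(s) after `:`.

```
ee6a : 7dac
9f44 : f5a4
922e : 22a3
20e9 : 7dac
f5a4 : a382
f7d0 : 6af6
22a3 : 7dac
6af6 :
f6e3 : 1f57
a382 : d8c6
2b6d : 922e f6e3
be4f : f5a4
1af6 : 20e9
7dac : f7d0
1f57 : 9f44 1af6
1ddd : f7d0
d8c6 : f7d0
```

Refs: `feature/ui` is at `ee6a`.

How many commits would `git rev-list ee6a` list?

4

Walking parent pointers from ee6a: reachable set = {6af6, 7dac, ee6a, f7d0}.
That is 4 commits.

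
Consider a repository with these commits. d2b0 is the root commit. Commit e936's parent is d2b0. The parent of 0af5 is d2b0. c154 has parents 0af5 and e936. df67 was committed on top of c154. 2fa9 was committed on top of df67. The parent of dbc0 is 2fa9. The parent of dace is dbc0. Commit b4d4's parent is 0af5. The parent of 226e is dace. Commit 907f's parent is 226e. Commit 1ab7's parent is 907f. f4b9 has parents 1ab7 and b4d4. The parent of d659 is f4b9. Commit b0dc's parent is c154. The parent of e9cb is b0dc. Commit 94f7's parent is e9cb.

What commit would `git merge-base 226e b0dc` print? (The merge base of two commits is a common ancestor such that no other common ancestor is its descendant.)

c154

Ancestors of 226e: {0af5, 226e, 2fa9, c154, d2b0, dace, dbc0, df67, e936}.
Ancestors of b0dc: {0af5, b0dc, c154, d2b0, e936}.
Common ancestors: {0af5, c154, d2b0, e936}.
Among these, c154 is not an ancestor of any other common ancestor — it is the merge base.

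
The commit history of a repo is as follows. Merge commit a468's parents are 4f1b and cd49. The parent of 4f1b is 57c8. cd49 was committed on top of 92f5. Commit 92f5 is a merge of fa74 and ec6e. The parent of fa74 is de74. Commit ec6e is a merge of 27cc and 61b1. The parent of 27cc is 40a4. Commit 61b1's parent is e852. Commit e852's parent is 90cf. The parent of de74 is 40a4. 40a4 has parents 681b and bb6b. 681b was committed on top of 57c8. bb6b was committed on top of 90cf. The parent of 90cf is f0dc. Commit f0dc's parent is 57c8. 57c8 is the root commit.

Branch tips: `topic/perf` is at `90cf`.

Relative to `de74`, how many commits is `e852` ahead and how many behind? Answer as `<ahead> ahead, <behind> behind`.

1 ahead, 4 behind

Reachable from e852: {57c8, 90cf, e852, f0dc}.
Reachable from de74: {40a4, 57c8, 681b, 90cf, bb6b, de74, f0dc}.
Only in e852's history (ahead): {e852} — 1.
Only in de74's history (behind): {40a4, 681b, bb6b, de74} — 4.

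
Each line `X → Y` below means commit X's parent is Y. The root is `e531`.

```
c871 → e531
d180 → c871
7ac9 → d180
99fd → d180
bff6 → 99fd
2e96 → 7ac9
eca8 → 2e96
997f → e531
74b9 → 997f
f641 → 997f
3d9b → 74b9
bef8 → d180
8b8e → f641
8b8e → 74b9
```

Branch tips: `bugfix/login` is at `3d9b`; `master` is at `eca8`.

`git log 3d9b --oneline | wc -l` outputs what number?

4

Walking parent pointers from 3d9b: reachable set = {3d9b, 74b9, 997f, e531}.
That is 4 commits.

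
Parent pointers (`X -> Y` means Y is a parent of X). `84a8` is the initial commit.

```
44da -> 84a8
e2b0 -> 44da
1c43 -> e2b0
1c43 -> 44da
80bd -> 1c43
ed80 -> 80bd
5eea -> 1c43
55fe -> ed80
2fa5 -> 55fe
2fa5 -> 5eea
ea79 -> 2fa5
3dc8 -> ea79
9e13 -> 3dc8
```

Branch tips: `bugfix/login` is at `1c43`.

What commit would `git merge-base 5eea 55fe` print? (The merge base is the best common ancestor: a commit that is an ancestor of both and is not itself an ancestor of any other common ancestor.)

1c43

Ancestors of 5eea: {1c43, 44da, 5eea, 84a8, e2b0}.
Ancestors of 55fe: {1c43, 44da, 55fe, 80bd, 84a8, e2b0, ed80}.
Common ancestors: {1c43, 44da, 84a8, e2b0}.
Among these, 1c43 is not an ancestor of any other common ancestor — it is the merge base.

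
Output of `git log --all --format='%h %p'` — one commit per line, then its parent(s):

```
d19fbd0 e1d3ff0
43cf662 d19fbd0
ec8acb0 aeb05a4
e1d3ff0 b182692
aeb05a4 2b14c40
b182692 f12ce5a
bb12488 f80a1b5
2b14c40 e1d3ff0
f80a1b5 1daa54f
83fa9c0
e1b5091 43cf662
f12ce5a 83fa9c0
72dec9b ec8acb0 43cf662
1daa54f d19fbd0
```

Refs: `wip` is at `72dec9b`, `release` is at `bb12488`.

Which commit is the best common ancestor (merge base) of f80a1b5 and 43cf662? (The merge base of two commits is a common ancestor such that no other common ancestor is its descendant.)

d19fbd0

Ancestors of f80a1b5: {1daa54f, 83fa9c0, b182692, d19fbd0, e1d3ff0, f12ce5a, f80a1b5}.
Ancestors of 43cf662: {43cf662, 83fa9c0, b182692, d19fbd0, e1d3ff0, f12ce5a}.
Common ancestors: {83fa9c0, b182692, d19fbd0, e1d3ff0, f12ce5a}.
Among these, d19fbd0 is not an ancestor of any other common ancestor — it is the merge base.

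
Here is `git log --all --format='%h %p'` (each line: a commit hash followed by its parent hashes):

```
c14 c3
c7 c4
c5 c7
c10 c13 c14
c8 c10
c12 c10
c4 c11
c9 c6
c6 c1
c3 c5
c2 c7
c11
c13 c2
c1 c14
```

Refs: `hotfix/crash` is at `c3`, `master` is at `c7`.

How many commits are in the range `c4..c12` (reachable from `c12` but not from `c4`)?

8

Reachable from c12: {c10, c11, c12, c13, c14, c2, c3, c4, c5, c7}.
Reachable from c4: {c11, c4}.
In c12's history but not c4's: {c10, c12, c13, c14, c2, c3, c5, c7} — 8 commits.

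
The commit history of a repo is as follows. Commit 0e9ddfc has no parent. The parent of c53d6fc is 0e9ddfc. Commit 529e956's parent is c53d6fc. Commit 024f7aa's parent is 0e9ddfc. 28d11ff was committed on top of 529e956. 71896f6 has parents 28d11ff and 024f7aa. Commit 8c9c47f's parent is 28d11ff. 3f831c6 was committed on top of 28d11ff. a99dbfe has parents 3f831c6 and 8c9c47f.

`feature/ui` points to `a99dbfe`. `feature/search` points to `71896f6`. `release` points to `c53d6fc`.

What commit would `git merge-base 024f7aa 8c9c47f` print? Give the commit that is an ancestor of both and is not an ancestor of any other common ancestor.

0e9ddfc

Ancestors of 024f7aa: {024f7aa, 0e9ddfc}.
Ancestors of 8c9c47f: {0e9ddfc, 28d11ff, 529e956, 8c9c47f, c53d6fc}.
Common ancestors: {0e9ddfc}.
The only common ancestor is 0e9ddfc, so it is the merge base.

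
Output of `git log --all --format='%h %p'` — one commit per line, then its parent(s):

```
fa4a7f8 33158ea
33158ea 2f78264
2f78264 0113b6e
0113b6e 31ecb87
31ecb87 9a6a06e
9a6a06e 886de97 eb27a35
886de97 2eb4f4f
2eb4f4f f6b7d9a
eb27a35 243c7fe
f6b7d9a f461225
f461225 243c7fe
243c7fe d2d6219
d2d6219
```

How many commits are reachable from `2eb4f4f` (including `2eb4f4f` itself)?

5

Walking parent pointers from 2eb4f4f: reachable set = {243c7fe, 2eb4f4f, d2d6219, f461225, f6b7d9a}.
That is 5 commits.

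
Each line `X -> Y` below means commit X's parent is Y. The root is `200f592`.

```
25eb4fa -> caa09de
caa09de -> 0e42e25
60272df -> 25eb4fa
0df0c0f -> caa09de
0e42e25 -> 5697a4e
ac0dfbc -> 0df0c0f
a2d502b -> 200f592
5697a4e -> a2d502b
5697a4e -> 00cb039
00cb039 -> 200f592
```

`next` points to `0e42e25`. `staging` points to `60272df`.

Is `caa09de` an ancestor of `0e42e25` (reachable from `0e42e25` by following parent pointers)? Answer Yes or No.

Ancestors of 0e42e25: {00cb039, 0e42e25, 200f592, 5697a4e, a2d502b}.
caa09de is not in that set, so it is not an ancestor of 0e42e25.

No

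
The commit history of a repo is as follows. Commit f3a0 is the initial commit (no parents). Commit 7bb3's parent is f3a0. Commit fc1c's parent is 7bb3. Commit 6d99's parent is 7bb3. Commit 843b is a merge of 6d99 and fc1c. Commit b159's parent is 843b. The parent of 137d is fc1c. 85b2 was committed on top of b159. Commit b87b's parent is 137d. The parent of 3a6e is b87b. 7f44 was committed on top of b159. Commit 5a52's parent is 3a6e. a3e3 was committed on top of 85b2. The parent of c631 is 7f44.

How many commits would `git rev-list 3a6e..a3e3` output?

Reachable from a3e3: {6d99, 7bb3, 843b, 85b2, a3e3, b159, f3a0, fc1c}.
Reachable from 3a6e: {137d, 3a6e, 7bb3, b87b, f3a0, fc1c}.
In a3e3's history but not 3a6e's: {6d99, 843b, 85b2, a3e3, b159} — 5 commits.

5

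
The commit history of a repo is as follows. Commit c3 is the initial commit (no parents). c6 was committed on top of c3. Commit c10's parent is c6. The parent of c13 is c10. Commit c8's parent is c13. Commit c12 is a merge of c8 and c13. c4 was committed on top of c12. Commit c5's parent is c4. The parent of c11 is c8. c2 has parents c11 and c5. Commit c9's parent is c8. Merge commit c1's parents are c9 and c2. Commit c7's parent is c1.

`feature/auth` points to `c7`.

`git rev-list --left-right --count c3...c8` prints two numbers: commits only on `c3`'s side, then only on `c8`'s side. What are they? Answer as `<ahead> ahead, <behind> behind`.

0 ahead, 4 behind

Reachable from c3: {c3}.
Reachable from c8: {c10, c13, c3, c6, c8}.
Only in c3's history (ahead): {} — 0.
Only in c8's history (behind): {c10, c13, c6, c8} — 4.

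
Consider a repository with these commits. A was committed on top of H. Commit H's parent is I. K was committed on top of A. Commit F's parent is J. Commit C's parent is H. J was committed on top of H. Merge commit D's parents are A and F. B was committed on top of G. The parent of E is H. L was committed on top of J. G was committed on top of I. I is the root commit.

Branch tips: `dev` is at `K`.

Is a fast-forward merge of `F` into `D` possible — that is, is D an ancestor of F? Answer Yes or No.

A fast-forward from D to F is possible iff D is an ancestor of F.
Ancestors of F: {F, H, I, J}.
D is not among them, so fast-forward is not possible.

No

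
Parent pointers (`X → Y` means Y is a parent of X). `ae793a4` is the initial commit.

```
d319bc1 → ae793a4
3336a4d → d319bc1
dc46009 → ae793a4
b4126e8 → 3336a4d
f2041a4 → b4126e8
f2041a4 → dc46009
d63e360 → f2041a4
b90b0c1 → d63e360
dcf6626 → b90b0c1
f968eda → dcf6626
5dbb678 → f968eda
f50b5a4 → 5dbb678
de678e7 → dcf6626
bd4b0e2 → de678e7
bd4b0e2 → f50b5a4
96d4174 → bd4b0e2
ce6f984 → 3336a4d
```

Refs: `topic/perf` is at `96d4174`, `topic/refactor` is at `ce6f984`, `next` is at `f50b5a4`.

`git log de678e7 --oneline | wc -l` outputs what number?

Walking parent pointers from de678e7: reachable set = {3336a4d, ae793a4, b4126e8, b90b0c1, d319bc1, d63e360, dc46009, dcf6626, de678e7, f2041a4}.
That is 10 commits.

10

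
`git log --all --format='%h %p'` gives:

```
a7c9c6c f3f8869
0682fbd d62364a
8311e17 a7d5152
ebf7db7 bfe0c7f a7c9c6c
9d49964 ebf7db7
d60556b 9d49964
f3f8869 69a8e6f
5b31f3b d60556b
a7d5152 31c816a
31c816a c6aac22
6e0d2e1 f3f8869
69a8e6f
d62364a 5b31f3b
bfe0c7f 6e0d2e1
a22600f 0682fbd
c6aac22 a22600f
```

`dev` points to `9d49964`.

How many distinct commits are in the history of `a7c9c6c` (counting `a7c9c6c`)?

Walking parent pointers from a7c9c6c: reachable set = {69a8e6f, a7c9c6c, f3f8869}.
That is 3 commits.

3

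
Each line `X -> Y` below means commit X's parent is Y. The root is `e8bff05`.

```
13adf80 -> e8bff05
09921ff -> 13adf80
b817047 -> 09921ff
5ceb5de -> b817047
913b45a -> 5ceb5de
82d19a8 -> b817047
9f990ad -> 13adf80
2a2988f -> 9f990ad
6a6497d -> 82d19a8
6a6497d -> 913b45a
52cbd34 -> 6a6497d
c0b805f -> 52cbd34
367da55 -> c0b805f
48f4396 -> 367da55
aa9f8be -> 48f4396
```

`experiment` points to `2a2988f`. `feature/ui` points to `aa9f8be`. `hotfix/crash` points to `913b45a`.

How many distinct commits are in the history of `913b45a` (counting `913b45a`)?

Walking parent pointers from 913b45a: reachable set = {09921ff, 13adf80, 5ceb5de, 913b45a, b817047, e8bff05}.
That is 6 commits.

6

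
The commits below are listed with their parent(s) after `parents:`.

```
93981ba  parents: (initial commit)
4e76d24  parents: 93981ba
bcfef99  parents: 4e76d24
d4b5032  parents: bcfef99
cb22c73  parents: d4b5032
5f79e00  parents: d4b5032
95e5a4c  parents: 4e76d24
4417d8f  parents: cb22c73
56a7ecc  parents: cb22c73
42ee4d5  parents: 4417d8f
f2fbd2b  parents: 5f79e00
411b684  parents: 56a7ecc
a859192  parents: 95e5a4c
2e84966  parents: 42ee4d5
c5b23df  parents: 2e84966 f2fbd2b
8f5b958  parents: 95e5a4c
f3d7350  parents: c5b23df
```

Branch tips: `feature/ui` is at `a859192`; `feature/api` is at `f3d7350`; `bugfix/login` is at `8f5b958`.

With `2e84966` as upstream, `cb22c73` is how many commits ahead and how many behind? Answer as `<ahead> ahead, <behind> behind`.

Reachable from cb22c73: {4e76d24, 93981ba, bcfef99, cb22c73, d4b5032}.
Reachable from 2e84966: {2e84966, 42ee4d5, 4417d8f, 4e76d24, 93981ba, bcfef99, cb22c73, d4b5032}.
Only in cb22c73's history (ahead): {} — 0.
Only in 2e84966's history (behind): {2e84966, 42ee4d5, 4417d8f} — 3.

0 ahead, 3 behind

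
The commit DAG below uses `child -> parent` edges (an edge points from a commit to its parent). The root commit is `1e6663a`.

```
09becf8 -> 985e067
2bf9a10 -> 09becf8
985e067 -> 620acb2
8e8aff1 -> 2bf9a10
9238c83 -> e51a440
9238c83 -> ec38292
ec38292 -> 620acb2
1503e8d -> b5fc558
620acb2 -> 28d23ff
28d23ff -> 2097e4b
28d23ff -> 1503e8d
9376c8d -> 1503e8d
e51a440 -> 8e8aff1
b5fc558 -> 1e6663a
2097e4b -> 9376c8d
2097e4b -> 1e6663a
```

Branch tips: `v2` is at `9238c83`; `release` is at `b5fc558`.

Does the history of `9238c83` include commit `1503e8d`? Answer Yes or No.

Ancestors of 9238c83 (commits reachable by following parents): {09becf8, 1503e8d, 1e6663a, 2097e4b, 28d23ff, 2bf9a10, 620acb2, 8e8aff1, 9238c83, 9376c8d, 985e067, b5fc558, e51a440, ec38292}.
1503e8d is in that set, so it is an ancestor of 9238c83.

Yes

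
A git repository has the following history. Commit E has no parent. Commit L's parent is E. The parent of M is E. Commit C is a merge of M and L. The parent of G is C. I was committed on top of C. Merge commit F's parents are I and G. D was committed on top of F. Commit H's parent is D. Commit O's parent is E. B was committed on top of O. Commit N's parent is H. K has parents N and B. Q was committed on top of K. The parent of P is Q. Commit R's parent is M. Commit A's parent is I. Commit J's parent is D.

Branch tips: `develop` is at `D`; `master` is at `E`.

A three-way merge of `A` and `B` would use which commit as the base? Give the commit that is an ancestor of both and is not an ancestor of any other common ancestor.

Ancestors of A: {A, C, E, I, L, M}.
Ancestors of B: {B, E, O}.
Common ancestors: {E}.
The only common ancestor is E, so it is the merge base.

E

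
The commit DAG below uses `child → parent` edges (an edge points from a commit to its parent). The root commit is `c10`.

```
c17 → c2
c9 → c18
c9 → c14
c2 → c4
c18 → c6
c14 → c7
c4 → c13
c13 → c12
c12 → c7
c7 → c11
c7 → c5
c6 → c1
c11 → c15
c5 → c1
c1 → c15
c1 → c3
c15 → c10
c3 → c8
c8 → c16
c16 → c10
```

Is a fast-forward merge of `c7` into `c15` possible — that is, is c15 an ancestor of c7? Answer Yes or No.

Yes

A fast-forward from c15 to c7 is possible iff c15 is an ancestor of c7.
Ancestors of c7: {c1, c10, c11, c15, c16, c3, c5, c7, c8}.
c15 is among them, so fast-forward is possible.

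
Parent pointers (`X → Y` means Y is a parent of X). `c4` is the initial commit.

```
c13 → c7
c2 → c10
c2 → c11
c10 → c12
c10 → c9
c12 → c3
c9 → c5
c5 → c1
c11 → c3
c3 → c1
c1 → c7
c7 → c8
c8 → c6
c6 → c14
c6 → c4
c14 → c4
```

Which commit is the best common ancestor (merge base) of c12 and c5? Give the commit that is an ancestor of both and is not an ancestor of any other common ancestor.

Ancestors of c12: {c1, c12, c14, c3, c4, c6, c7, c8}.
Ancestors of c5: {c1, c14, c4, c5, c6, c7, c8}.
Common ancestors: {c1, c14, c4, c6, c7, c8}.
Among these, c1 is not an ancestor of any other common ancestor — it is the merge base.

c1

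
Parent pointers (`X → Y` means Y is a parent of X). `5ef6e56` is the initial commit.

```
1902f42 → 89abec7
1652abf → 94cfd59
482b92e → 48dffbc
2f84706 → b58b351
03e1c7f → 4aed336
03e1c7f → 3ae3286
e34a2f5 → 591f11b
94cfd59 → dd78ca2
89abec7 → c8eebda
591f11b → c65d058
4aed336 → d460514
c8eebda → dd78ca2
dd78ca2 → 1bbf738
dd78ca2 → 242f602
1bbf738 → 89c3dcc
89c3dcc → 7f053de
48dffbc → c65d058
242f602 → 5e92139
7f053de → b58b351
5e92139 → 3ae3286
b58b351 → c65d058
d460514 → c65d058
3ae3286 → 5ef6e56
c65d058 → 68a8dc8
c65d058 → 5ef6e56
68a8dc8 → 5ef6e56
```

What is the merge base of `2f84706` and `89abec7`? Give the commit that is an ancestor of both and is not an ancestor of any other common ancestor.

Ancestors of 2f84706: {2f84706, 5ef6e56, 68a8dc8, b58b351, c65d058}.
Ancestors of 89abec7: {1bbf738, 242f602, 3ae3286, 5e92139, 5ef6e56, 68a8dc8, 7f053de, 89abec7, 89c3dcc, b58b351, c65d058, c8eebda, dd78ca2}.
Common ancestors: {5ef6e56, 68a8dc8, b58b351, c65d058}.
Among these, b58b351 is not an ancestor of any other common ancestor — it is the merge base.

b58b351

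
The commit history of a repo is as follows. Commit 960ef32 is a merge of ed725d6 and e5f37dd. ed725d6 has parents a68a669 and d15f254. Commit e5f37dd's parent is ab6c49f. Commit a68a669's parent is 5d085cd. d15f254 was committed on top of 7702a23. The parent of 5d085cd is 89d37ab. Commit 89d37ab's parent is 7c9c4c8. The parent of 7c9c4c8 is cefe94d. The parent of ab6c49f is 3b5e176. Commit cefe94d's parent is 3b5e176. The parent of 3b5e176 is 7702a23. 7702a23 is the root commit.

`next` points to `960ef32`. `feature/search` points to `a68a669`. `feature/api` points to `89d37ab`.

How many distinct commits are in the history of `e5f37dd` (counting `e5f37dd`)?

4

Walking parent pointers from e5f37dd: reachable set = {3b5e176, 7702a23, ab6c49f, e5f37dd}.
That is 4 commits.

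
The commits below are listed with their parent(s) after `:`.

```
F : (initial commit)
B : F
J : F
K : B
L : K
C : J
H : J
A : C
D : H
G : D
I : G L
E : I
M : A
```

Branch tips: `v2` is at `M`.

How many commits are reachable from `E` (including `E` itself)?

10

Walking parent pointers from E: reachable set = {B, D, E, F, G, H, I, J, K, L}.
That is 10 commits.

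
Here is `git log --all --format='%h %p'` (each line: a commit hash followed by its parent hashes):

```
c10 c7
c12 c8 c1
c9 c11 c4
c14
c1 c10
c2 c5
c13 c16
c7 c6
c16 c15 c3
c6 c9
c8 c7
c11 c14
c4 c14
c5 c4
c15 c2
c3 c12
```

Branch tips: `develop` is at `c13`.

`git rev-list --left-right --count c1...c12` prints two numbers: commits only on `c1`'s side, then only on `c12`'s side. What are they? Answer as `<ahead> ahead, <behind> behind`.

Reachable from c1: {c1, c10, c11, c14, c4, c6, c7, c9}.
Reachable from c12: {c1, c10, c11, c12, c14, c4, c6, c7, c8, c9}.
Only in c1's history (ahead): {} — 0.
Only in c12's history (behind): {c12, c8} — 2.

0 ahead, 2 behind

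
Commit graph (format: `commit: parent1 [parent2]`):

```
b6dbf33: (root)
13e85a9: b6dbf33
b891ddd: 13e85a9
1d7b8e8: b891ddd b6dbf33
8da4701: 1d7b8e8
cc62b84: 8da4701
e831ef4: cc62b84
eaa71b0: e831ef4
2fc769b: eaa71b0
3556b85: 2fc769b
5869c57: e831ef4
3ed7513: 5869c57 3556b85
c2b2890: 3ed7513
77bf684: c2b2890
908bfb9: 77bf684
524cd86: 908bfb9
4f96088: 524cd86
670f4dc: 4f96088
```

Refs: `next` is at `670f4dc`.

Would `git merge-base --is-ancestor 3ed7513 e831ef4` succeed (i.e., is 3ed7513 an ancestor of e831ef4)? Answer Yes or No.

Ancestors of e831ef4: {13e85a9, 1d7b8e8, 8da4701, b6dbf33, b891ddd, cc62b84, e831ef4}.
3ed7513 is not in that set, so it is not an ancestor of e831ef4.

No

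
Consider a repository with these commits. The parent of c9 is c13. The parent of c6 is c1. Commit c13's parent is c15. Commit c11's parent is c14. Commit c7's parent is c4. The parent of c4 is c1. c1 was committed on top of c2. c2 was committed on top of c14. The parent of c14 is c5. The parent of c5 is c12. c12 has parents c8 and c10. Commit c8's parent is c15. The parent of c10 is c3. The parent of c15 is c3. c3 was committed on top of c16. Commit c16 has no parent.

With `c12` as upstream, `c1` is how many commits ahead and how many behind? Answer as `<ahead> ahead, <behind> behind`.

4 ahead, 0 behind

Reachable from c1: {c1, c10, c12, c14, c15, c16, c2, c3, c5, c8}.
Reachable from c12: {c10, c12, c15, c16, c3, c8}.
Only in c1's history (ahead): {c1, c14, c2, c5} — 4.
Only in c12's history (behind): {} — 0.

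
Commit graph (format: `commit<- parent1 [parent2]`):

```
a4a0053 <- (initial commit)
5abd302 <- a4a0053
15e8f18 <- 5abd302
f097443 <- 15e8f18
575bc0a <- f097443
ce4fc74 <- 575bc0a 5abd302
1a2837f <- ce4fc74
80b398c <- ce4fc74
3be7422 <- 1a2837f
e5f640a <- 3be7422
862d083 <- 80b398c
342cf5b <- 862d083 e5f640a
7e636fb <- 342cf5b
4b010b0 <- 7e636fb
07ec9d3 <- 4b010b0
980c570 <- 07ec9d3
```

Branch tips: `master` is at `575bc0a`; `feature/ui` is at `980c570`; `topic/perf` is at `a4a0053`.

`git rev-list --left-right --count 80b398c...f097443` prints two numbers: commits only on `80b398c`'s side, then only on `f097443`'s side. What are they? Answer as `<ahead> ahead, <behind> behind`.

Reachable from 80b398c: {15e8f18, 575bc0a, 5abd302, 80b398c, a4a0053, ce4fc74, f097443}.
Reachable from f097443: {15e8f18, 5abd302, a4a0053, f097443}.
Only in 80b398c's history (ahead): {575bc0a, 80b398c, ce4fc74} — 3.
Only in f097443's history (behind): {} — 0.

3 ahead, 0 behind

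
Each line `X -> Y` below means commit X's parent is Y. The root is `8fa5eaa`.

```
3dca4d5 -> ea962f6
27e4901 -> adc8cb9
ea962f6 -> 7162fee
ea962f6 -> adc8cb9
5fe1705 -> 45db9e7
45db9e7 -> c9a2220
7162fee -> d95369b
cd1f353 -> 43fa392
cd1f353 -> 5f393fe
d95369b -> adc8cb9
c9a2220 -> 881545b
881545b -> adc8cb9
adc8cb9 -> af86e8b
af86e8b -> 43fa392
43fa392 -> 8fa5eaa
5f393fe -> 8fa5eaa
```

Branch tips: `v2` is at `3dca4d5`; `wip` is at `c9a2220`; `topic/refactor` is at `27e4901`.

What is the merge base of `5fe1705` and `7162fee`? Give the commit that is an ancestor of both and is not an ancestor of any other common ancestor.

adc8cb9

Ancestors of 5fe1705: {43fa392, 45db9e7, 5fe1705, 881545b, 8fa5eaa, adc8cb9, af86e8b, c9a2220}.
Ancestors of 7162fee: {43fa392, 7162fee, 8fa5eaa, adc8cb9, af86e8b, d95369b}.
Common ancestors: {43fa392, 8fa5eaa, adc8cb9, af86e8b}.
Among these, adc8cb9 is not an ancestor of any other common ancestor — it is the merge base.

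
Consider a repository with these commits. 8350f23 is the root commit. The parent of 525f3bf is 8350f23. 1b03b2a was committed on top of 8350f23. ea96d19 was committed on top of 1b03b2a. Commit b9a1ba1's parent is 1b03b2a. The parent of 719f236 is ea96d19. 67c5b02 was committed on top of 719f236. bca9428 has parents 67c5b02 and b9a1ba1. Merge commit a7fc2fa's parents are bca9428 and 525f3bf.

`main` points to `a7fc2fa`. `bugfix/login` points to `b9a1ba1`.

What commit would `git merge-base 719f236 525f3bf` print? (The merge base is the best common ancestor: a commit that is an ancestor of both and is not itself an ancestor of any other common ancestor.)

8350f23

Ancestors of 719f236: {1b03b2a, 719f236, 8350f23, ea96d19}.
Ancestors of 525f3bf: {525f3bf, 8350f23}.
Common ancestors: {8350f23}.
The only common ancestor is 8350f23, so it is the merge base.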